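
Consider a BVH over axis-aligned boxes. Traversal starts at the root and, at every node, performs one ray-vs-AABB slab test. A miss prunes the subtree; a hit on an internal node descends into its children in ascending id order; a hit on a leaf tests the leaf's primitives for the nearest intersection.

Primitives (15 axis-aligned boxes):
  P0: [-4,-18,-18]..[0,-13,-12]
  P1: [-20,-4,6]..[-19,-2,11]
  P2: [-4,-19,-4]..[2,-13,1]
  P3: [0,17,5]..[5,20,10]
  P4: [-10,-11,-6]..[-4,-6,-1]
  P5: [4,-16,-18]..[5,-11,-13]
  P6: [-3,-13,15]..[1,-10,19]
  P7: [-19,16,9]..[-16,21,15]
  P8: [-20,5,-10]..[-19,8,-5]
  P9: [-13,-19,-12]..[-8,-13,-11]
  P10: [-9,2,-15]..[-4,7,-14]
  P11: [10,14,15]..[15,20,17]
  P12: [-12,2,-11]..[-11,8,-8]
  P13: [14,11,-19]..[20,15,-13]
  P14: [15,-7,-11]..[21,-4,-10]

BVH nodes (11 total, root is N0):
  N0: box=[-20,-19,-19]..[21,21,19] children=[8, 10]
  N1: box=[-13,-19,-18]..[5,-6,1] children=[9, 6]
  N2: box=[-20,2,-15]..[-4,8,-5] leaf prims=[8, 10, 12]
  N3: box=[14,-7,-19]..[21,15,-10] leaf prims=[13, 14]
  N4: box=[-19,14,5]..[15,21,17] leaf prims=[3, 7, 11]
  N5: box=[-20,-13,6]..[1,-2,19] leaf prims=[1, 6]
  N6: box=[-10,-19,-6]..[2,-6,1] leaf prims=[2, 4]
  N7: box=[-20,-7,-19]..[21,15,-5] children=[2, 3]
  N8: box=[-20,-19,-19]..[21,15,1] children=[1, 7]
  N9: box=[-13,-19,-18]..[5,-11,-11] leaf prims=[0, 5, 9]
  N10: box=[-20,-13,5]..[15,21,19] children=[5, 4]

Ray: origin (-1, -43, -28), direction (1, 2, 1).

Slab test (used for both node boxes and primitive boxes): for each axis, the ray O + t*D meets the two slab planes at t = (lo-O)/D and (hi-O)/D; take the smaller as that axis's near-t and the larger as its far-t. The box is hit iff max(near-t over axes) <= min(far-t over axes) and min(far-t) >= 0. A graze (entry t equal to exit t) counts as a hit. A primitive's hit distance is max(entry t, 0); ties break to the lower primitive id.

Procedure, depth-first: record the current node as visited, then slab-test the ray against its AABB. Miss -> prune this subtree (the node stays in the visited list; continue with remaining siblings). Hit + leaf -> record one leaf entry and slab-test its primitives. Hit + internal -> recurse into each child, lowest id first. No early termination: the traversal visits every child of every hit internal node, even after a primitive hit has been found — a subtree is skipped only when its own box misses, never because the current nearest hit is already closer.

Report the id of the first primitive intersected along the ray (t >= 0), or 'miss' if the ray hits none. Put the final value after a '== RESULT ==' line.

Trace the traversal:
N0 x:[-19,22] y:[12,32] z:[9,47] -> hit [12,22], descend [8, 10]
  N8 x:[-19,22] y:[12,29] z:[9,29] -> hit [12,22], descend [1, 7]
    N1 x:[-12,6] y:[12,37/2] z:[10,29] -> miss, prune
    N7 x:[-19,22] y:[18,29] z:[9,23] -> hit [18,22], descend [2, 3]
      N2 x:[-19,-3] y:[45/2,51/2] z:[13,23] -> miss, prune
      N3 x:[15,22] y:[18,29] z:[9,18] -> hit [18,18] leaf, test {P13(miss), P14@t=18}
  N10 x:[-19,16] y:[15,32] z:[33,47] -> miss, prune

Visited [0, 8, 1, 7, 2, 3, 10]. Tests: 7 box, 1 leaf. Nearest: P14.

== RESULT ==
14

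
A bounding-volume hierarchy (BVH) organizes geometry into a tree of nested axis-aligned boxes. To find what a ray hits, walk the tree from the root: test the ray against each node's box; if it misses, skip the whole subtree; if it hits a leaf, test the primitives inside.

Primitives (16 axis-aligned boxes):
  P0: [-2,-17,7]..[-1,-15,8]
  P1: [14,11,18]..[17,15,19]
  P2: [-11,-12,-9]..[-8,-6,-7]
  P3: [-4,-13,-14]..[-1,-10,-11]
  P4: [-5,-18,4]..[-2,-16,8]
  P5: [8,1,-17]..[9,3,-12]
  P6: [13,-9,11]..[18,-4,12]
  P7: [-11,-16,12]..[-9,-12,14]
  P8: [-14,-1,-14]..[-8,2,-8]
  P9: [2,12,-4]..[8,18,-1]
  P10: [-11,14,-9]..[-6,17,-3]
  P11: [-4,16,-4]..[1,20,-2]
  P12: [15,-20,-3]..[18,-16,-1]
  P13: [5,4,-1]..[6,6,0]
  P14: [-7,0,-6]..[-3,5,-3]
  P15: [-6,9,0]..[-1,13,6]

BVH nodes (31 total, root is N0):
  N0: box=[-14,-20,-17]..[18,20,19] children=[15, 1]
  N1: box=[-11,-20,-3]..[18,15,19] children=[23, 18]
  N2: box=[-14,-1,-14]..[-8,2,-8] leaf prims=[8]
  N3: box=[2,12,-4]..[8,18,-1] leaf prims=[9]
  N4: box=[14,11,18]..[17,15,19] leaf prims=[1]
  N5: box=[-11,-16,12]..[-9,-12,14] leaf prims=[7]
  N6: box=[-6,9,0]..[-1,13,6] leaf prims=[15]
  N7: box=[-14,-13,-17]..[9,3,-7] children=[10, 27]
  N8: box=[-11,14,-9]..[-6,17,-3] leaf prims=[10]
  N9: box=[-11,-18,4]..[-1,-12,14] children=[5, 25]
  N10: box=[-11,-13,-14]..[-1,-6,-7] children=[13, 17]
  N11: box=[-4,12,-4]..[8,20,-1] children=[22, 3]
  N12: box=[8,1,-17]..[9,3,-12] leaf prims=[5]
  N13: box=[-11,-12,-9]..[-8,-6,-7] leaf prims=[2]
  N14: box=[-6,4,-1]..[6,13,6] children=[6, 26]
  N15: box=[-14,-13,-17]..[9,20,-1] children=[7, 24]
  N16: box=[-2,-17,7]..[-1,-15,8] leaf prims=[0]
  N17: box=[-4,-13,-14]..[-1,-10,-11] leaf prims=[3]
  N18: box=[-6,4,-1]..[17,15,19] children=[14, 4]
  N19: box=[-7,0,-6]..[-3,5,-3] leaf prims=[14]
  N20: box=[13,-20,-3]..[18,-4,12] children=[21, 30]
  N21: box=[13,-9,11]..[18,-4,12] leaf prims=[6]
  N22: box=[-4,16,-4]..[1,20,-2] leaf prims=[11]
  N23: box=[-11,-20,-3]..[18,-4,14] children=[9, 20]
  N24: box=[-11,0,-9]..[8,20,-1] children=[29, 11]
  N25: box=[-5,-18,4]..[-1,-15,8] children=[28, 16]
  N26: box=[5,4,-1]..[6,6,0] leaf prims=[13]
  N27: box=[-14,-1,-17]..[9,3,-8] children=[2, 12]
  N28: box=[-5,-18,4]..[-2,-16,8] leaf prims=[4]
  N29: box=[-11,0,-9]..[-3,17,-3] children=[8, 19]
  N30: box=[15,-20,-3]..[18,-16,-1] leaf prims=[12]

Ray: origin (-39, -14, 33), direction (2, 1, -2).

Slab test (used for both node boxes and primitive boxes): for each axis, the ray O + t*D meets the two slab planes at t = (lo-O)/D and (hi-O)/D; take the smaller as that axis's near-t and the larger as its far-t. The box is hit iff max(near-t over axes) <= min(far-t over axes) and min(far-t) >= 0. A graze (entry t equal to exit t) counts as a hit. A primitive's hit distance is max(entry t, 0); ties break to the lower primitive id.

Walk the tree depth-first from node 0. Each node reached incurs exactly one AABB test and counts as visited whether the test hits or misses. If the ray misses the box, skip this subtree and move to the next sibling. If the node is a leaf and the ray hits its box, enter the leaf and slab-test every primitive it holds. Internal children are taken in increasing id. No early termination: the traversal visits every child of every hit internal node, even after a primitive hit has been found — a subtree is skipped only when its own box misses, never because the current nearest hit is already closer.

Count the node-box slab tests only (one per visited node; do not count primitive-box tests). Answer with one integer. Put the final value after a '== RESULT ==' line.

Trace the traversal:
N0 x:[25/2,57/2] y:[-6,34] z:[7,25] -> hit [25/2,25], descend [1, 15]
  N1 x:[14,57/2] y:[-6,29] z:[7,18] -> hit [14,18], descend [18, 23]
    N18 x:[33/2,28] y:[18,29] z:[7,17] -> miss, prune
    N23 x:[14,57/2] y:[-6,10] z:[19/2,18] -> miss, prune
  N15 x:[25/2,24] y:[1,34] z:[17,25] -> hit [17,24], descend [7, 24]
    N7 x:[25/2,24] y:[1,17] z:[20,25] -> miss, prune
    N24 x:[14,47/2] y:[14,34] z:[17,21] -> hit [17,21], descend [11, 29]
      N11 x:[35/2,47/2] y:[26,34] z:[17,37/2] -> miss, prune
      N29 x:[14,18] y:[14,31] z:[18,21] -> hit [18,18], descend [8, 19]
        N8 x:[14,33/2] y:[28,31] z:[18,21] -> miss, prune
        N19 x:[16,18] y:[14,19] z:[18,39/2] -> hit [18,18] leaf, test {P14@t=18}

Visited [0, 1, 18, 23, 15, 7, 24, 11, 29, 8, 19]. Tests: 11 box, 1 leaf. Nearest: P14.

== RESULT ==
11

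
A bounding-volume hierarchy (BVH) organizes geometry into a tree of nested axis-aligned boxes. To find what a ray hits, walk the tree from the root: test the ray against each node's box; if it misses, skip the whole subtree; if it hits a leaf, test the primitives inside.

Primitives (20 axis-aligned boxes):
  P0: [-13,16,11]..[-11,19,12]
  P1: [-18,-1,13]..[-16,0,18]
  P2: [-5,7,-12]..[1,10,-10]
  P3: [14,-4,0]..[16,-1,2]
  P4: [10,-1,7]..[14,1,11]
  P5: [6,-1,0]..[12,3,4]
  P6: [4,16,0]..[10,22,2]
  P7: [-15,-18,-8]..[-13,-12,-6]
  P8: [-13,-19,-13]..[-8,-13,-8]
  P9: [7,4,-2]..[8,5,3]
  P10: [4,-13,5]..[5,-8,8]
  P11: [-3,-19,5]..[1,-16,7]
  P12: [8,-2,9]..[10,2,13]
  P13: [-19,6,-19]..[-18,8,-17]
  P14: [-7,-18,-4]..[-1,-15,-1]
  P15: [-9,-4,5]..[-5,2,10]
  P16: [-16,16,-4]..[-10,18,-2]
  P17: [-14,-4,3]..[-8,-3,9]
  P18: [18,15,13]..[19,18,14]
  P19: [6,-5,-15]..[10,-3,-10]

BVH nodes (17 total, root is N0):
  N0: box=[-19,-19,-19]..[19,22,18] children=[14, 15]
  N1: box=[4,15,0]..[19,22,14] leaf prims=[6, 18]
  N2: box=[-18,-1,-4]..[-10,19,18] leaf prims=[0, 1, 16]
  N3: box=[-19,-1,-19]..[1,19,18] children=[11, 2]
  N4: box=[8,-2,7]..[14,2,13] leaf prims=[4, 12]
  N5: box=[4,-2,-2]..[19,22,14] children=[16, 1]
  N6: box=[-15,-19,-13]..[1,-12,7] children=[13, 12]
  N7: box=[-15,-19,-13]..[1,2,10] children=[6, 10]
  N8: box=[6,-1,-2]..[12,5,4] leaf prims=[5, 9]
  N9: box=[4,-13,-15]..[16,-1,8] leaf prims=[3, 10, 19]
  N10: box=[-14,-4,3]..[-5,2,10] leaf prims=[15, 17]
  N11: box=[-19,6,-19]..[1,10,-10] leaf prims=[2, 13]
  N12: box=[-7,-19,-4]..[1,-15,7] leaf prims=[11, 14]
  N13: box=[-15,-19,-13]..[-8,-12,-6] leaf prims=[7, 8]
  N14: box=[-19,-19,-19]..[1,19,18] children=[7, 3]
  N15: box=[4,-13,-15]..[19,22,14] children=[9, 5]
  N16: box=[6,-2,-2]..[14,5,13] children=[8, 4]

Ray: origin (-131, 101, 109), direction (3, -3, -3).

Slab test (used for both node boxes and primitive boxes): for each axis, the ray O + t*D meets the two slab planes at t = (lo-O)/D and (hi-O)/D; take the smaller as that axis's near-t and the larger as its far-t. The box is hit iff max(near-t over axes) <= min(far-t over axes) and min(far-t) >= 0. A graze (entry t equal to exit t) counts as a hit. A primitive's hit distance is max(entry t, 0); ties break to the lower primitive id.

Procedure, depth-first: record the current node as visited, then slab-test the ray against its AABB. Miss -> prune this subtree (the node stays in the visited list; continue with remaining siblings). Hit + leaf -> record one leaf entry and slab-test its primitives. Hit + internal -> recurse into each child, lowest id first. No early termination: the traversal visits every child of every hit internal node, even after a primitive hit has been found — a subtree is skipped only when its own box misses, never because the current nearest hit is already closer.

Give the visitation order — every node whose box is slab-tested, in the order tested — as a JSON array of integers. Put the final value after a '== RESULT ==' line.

Trace the traversal:
N0 x:[112/3,50] y:[79/3,40] z:[91/3,128/3] -> hit [112/3,40], descend [14, 15]
  N14 x:[112/3,44] y:[82/3,40] z:[91/3,128/3] -> hit [112/3,40], descend [3, 7]
    N3 x:[112/3,44] y:[82/3,34] z:[91/3,128/3] -> miss, prune
    N7 x:[116/3,44] y:[33,40] z:[33,122/3] -> hit [116/3,40], descend [6, 10]
      N6 x:[116/3,44] y:[113/3,40] z:[34,122/3] -> hit [116/3,40], descend [12, 13]
        N12 x:[124/3,44] y:[116/3,40] z:[34,113/3] -> miss, prune
        N13 x:[116/3,41] y:[113/3,40] z:[115/3,122/3] -> hit [116/3,40] leaf, test {P7@t=116/3, P8@t=118/3}
      N10 x:[39,42] y:[33,35] z:[33,106/3] -> miss, prune
  N15 x:[45,50] y:[79/3,38] z:[95/3,124/3] -> miss, prune

Summary -> nodes [0, 14, 3, 7, 6, 12, 13, 10, 15]; box-tests=9; leaf-entries=1; first=P7

== RESULT ==
[0, 14, 3, 7, 6, 12, 13, 10, 15]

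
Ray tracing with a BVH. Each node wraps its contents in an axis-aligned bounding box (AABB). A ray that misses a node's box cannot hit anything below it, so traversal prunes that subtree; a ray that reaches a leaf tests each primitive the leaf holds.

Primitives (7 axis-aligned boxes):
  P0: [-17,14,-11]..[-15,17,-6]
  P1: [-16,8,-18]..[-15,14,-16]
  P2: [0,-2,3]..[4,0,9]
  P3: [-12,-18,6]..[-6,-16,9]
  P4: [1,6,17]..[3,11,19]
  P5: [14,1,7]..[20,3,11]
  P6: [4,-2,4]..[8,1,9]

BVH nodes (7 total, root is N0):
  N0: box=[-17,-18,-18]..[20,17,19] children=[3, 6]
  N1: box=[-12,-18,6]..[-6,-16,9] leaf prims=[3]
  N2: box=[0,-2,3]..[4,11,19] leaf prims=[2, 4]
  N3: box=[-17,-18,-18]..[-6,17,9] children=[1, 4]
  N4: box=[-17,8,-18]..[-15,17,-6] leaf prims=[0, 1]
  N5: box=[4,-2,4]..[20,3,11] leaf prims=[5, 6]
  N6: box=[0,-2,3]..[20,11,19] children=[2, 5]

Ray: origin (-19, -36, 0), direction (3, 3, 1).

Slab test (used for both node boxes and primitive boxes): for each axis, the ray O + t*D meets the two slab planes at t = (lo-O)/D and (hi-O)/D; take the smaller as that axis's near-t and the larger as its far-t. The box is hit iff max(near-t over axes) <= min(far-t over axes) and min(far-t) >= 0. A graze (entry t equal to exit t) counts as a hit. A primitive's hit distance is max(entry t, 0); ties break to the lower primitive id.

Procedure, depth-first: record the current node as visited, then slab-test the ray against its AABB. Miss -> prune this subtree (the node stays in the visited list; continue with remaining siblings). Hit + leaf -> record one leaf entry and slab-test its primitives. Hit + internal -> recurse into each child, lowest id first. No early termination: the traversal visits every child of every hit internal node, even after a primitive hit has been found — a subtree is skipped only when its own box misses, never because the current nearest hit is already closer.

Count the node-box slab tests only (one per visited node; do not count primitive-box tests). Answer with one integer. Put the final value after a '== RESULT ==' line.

Trace the traversal:
N0 x:[2/3,13] y:[6,53/3] z:[-18,19] -> hit [6,13], descend [3, 6]
  N3 x:[2/3,13/3] y:[6,53/3] z:[-18,9] -> miss, prune
  N6 x:[19/3,13] y:[34/3,47/3] z:[3,19] -> hit [34/3,13], descend [2, 5]
    N2 x:[19/3,23/3] y:[34/3,47/3] z:[3,19] -> miss, prune
    N5 x:[23/3,13] y:[34/3,13] z:[4,11] -> miss, prune

Summary -> nodes [0, 3, 6, 2, 5]; box-tests=5; leaf-entries=0; first=miss

== RESULT ==
5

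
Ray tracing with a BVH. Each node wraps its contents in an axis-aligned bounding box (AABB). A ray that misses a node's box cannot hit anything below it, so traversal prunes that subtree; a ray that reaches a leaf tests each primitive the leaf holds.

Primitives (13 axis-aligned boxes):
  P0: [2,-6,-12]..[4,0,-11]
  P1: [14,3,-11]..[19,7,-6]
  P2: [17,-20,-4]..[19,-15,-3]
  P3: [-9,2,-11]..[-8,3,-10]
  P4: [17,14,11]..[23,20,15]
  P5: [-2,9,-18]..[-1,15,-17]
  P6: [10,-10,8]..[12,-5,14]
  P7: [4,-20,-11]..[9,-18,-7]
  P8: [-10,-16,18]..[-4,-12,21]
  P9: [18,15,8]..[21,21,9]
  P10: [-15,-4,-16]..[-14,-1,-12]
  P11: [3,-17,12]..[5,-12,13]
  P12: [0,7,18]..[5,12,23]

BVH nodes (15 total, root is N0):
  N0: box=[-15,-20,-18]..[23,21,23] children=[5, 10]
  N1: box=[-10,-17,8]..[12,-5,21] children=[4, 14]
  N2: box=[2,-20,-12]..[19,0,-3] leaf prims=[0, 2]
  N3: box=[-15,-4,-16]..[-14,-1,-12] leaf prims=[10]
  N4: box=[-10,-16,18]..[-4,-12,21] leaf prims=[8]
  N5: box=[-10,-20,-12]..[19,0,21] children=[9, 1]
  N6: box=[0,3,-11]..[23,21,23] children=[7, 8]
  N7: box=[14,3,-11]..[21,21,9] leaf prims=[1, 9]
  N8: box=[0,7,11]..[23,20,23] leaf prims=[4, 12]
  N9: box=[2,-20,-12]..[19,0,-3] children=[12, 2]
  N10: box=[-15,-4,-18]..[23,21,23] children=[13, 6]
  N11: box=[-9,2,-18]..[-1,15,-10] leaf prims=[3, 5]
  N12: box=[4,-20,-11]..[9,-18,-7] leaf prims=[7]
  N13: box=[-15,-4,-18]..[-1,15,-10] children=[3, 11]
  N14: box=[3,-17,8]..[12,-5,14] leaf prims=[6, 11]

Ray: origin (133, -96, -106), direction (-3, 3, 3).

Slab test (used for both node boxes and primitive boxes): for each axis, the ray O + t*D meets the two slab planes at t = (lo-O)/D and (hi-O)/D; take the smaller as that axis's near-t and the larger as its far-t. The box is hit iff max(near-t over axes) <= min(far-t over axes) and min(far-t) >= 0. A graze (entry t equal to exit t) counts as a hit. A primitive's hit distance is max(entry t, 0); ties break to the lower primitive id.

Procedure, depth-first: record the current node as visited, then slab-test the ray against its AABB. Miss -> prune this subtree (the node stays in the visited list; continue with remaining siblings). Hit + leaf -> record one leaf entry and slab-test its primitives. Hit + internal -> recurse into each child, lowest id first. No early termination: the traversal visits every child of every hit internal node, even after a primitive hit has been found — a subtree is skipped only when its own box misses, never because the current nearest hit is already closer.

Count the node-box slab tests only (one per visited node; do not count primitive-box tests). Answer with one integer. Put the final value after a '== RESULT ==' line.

Traverse from the root:
N0 x:[110/3,148/3] y:[76/3,39] z:[88/3,43] -> hit [110/3,39], descend [5, 10]
  N5 x:[38,143/3] y:[76/3,32] z:[94/3,127/3] -> miss, prune
  N10 x:[110/3,148/3] y:[92/3,39] z:[88/3,43] -> hit [110/3,39], descend [6, 13]
    N6 x:[110/3,133/3] y:[33,39] z:[95/3,43] -> hit [110/3,39], descend [7, 8]
      N7 x:[112/3,119/3] y:[33,39] z:[95/3,115/3] -> hit [112/3,115/3] leaf, test {P1(miss), P9@t=38}
      N8 x:[110/3,133/3] y:[103/3,116/3] z:[39,43] -> miss, prune
    N13 x:[134/3,148/3] y:[92/3,37] z:[88/3,32] -> miss, prune

Visited [0, 5, 10, 6, 7, 8, 13]. Tests: 7 box, 1 leaf. Nearest: P9.

== RESULT ==
7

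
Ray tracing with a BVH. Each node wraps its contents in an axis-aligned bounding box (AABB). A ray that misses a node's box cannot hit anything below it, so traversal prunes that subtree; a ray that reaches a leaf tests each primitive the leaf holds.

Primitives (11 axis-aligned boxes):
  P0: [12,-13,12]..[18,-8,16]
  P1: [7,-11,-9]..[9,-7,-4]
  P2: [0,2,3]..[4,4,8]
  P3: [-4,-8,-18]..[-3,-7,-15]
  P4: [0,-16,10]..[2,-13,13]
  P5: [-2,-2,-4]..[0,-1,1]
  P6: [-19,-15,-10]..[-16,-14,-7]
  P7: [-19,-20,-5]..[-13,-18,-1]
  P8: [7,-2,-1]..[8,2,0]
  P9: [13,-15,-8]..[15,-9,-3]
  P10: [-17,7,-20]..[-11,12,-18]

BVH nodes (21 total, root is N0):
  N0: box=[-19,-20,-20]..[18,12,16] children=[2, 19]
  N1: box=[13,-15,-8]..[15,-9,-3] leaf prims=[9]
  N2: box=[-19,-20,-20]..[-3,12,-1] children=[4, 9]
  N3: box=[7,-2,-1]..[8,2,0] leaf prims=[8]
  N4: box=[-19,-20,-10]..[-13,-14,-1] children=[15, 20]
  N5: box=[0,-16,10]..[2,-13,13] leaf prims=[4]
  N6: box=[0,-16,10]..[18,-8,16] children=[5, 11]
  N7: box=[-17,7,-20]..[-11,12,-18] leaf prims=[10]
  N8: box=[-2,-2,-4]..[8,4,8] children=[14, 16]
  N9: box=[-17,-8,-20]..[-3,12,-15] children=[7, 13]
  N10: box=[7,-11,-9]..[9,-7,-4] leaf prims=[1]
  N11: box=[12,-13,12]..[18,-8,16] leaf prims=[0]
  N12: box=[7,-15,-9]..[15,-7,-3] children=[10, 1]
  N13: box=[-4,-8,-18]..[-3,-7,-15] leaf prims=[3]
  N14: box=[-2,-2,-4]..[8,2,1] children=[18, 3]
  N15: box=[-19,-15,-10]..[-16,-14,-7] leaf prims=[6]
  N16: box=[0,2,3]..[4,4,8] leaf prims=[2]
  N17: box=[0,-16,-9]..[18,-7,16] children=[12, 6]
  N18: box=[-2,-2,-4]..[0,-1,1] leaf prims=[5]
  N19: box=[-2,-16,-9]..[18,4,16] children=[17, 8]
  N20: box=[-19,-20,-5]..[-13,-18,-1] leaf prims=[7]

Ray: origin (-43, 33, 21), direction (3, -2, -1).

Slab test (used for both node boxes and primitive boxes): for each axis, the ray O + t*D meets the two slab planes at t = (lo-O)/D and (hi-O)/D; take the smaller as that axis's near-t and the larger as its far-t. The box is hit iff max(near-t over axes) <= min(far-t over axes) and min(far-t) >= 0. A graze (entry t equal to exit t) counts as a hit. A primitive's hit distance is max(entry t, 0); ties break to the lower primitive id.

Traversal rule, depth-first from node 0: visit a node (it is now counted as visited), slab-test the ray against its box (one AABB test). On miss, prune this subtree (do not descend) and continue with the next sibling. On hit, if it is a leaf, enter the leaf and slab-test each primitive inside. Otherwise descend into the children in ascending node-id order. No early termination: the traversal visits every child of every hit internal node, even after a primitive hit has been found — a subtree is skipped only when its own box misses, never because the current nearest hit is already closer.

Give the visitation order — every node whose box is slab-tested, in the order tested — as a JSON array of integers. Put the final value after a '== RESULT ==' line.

Walk:
N0 x:[8,61/3] y:[21/2,53/2] z:[5,41] -> hit [21/2,61/3], descend [2, 19]
  N2 x:[8,40/3] y:[21/2,53/2] z:[22,41] -> miss, prune
  N19 x:[41/3,61/3] y:[29/2,49/2] z:[5,30] -> hit [29/2,61/3], descend [8, 17]
    N8 x:[41/3,17] y:[29/2,35/2] z:[13,25] -> hit [29/2,17], descend [14, 16]
      N14 x:[41/3,17] y:[31/2,35/2] z:[20,25] -> miss, prune
      N16 x:[43/3,47/3] y:[29/2,31/2] z:[13,18] -> hit [29/2,31/2] leaf, test {P2@t=29/2}
    N17 x:[43/3,61/3] y:[20,49/2] z:[5,30] -> hit [20,61/3], descend [6, 12]
      N6 x:[43/3,61/3] y:[41/2,49/2] z:[5,11] -> miss, prune
      N12 x:[50/3,58/3] y:[20,24] z:[24,30] -> miss, prune

9 AABB tests over nodes [0, 2, 19, 8, 14, 16, 17, 6, 12]; 1 leaf entered; closest P2.

== RESULT ==
[0, 2, 19, 8, 14, 16, 17, 6, 12]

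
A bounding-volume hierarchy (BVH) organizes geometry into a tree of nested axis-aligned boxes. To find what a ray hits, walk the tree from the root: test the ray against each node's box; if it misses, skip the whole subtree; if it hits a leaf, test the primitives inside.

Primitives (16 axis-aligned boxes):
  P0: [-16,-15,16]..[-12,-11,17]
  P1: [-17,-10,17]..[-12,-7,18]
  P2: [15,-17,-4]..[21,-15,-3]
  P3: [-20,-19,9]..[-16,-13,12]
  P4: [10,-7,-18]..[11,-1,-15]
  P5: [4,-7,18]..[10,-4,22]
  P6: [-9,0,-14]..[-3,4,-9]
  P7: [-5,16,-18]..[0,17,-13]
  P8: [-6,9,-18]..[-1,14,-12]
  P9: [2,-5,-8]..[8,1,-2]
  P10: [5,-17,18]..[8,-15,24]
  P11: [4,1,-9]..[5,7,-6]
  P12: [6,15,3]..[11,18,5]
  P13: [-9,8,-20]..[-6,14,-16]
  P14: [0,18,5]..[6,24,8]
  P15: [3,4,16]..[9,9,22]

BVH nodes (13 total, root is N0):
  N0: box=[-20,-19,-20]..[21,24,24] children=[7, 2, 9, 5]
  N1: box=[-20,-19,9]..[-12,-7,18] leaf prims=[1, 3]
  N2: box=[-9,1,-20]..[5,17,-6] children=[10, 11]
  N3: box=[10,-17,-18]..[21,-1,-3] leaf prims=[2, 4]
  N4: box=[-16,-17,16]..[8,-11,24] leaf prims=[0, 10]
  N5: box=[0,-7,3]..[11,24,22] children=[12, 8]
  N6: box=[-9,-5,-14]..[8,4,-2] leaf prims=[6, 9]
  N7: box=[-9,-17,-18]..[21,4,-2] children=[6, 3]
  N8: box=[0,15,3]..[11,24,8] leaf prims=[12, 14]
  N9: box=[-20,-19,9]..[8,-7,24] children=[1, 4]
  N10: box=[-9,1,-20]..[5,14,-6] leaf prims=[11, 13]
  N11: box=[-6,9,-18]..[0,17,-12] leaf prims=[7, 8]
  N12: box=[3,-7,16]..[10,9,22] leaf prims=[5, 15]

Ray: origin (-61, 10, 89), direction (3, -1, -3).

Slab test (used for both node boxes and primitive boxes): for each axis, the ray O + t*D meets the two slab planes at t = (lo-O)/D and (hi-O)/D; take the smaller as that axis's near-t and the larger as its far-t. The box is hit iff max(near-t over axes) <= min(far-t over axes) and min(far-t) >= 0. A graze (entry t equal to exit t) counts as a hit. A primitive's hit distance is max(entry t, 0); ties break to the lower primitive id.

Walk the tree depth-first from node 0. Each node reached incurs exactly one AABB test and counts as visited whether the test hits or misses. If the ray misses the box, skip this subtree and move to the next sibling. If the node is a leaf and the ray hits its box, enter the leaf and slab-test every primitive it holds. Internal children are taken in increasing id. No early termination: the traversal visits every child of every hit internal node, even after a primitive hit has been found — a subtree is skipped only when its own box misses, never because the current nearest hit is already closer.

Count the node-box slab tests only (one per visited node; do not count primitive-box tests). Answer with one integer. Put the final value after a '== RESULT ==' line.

Trace the traversal:
N0 x:[41/3,82/3] y:[-14,29] z:[65/3,109/3] -> hit [65/3,82/3], descend [2, 5, 7, 9]
  N2 x:[52/3,22] y:[-7,9] z:[95/3,109/3] -> miss, prune
  N5 x:[61/3,24] y:[-14,17] z:[67/3,86/3] -> miss, prune
  N7 x:[52/3,82/3] y:[6,27] z:[91/3,107/3] -> miss, prune
  N9 x:[41/3,23] y:[17,29] z:[65/3,80/3] -> hit [65/3,23], descend [1, 4]
    N1 x:[41/3,49/3] y:[17,29] z:[71/3,80/3] -> miss, prune
    N4 x:[15,23] y:[21,27] z:[65/3,73/3] -> hit [65/3,23] leaf, test {P0(miss), P10(miss)}

7 AABB tests over nodes [0, 2, 5, 7, 9, 1, 4]; 1 leaf entered; closest miss.

== RESULT ==
7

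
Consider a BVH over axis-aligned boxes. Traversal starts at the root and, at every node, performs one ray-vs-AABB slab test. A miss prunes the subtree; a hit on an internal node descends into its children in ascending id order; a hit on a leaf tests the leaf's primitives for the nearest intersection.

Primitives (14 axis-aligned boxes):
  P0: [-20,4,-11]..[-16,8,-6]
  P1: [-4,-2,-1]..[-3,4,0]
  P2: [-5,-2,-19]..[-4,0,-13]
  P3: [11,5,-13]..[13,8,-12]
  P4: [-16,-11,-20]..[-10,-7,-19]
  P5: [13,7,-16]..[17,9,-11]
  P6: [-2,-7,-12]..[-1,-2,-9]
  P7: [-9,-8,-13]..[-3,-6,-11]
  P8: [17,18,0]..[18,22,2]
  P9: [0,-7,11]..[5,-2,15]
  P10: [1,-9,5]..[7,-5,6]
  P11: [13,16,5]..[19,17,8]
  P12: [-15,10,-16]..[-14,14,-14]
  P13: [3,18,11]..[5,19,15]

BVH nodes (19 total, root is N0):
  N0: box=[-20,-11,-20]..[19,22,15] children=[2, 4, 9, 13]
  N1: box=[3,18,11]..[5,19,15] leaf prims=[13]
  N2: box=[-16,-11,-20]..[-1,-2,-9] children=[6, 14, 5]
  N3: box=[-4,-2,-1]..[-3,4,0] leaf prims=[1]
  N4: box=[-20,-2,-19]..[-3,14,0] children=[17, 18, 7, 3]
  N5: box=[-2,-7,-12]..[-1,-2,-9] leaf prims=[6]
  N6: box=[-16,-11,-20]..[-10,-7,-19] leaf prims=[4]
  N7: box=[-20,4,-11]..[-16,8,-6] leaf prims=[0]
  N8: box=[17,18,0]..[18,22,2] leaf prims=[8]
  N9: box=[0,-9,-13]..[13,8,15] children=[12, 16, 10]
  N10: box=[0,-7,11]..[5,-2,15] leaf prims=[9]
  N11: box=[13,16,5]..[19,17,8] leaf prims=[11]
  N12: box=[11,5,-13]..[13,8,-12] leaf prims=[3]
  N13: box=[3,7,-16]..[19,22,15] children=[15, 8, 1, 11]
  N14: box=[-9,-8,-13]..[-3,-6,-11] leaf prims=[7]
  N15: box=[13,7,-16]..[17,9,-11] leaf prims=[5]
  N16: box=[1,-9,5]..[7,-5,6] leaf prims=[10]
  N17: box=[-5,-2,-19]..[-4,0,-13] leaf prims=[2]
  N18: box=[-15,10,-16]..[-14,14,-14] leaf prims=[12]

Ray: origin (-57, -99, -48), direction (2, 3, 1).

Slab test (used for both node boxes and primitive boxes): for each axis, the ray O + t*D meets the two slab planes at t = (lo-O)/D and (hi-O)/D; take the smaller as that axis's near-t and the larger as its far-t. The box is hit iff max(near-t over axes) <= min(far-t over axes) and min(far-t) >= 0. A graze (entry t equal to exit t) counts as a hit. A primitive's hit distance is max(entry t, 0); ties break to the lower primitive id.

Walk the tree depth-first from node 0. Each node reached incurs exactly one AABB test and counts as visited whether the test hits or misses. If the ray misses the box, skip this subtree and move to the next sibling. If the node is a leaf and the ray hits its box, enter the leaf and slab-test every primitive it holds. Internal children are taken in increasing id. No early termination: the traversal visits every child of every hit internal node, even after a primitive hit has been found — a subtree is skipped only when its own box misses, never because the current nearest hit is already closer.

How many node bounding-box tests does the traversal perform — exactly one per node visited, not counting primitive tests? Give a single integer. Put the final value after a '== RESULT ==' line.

Trace the traversal:
N0 x:[37/2,38] y:[88/3,121/3] z:[28,63] -> hit [88/3,38], descend [2, 4, 9, 13]
  N2 x:[41/2,28] y:[88/3,97/3] z:[28,39] -> miss, prune
  N4 x:[37/2,27] y:[97/3,113/3] z:[29,48] -> miss, prune
  N9 x:[57/2,35] y:[30,107/3] z:[35,63] -> hit [35,35], descend [10, 12, 16]
    N10 x:[57/2,31] y:[92/3,97/3] z:[59,63] -> miss, prune
    N12 x:[34,35] y:[104/3,107/3] z:[35,36] -> hit [35,35] leaf, test {P3@t=35}
    N16 x:[29,32] y:[30,94/3] z:[53,54] -> miss, prune
  N13 x:[30,38] y:[106/3,121/3] z:[32,63] -> hit [106/3,38], descend [1, 8, 11, 15]
    N1 x:[30,31] y:[39,118/3] z:[59,63] -> miss, prune
    N8 x:[37,75/2] y:[39,121/3] z:[48,50] -> miss, prune
    N11 x:[35,38] y:[115/3,116/3] z:[53,56] -> miss, prune
    N15 x:[35,37] y:[106/3,36] z:[32,37] -> hit [106/3,36] leaf, test {P5@t=106/3}

Summary -> nodes [0, 2, 4, 9, 10, 12, 16, 13, 1, 8, 11, 15]; box-tests=12; leaf-entries=2; first=P3

== RESULT ==
12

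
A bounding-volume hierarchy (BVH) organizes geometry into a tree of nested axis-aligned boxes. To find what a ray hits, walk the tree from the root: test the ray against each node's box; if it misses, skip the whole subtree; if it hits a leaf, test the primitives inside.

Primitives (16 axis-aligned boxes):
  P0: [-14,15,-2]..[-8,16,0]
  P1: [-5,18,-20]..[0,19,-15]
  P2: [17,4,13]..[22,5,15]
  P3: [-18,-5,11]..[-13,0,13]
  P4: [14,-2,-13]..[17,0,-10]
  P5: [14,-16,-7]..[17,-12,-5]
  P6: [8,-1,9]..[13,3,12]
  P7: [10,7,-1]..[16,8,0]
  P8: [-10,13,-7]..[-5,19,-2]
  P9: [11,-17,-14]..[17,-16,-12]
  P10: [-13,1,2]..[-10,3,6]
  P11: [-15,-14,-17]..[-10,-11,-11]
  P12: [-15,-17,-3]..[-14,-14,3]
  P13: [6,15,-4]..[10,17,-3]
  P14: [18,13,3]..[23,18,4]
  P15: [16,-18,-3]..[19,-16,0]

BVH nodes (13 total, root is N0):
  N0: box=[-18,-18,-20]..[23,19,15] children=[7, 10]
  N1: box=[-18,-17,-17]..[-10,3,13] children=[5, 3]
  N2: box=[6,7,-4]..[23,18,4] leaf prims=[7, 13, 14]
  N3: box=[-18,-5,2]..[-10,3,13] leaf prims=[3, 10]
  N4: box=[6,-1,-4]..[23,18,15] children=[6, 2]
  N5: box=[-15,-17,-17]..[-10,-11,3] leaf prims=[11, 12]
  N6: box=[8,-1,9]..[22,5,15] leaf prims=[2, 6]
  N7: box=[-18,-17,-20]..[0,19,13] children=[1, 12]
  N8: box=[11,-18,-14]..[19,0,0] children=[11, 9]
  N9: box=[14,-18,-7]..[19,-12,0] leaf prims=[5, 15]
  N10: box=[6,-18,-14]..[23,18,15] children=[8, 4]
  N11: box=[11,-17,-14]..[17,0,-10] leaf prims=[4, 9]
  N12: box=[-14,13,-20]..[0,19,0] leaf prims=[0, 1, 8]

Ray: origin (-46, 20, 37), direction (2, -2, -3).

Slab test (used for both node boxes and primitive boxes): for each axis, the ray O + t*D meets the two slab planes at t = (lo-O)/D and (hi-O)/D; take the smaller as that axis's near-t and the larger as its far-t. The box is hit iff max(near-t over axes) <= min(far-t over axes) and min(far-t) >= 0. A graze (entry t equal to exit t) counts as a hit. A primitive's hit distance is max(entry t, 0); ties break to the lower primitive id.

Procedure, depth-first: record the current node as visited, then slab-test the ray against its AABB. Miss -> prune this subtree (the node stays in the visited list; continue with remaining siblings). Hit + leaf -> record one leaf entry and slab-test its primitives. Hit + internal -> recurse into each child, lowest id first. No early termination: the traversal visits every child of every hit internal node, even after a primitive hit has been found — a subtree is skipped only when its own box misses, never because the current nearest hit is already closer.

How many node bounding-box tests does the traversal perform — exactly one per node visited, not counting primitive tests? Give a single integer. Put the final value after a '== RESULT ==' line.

Walk:
N0 x:[14,69/2] y:[1/2,19] z:[22/3,19] -> hit [14,19], descend [7, 10]
  N7 x:[14,23] y:[1/2,37/2] z:[8,19] -> hit [14,37/2], descend [1, 12]
    N1 x:[14,18] y:[17/2,37/2] z:[8,18] -> hit [14,18], descend [3, 5]
      N3 x:[14,18] y:[17/2,25/2] z:[8,35/3] -> miss, prune
      N5 x:[31/2,18] y:[31/2,37/2] z:[34/3,18] -> hit [31/2,18] leaf, test {P11@t=16, P12(miss)}
    N12 x:[16,23] y:[1/2,7/2] z:[37/3,19] -> miss, prune
  N10 x:[26,69/2] y:[1,19] z:[22/3,17] -> miss, prune

Visited [0, 7, 1, 3, 5, 12, 10]. Tests: 7 box, 1 leaf. Nearest: P11.

== RESULT ==
7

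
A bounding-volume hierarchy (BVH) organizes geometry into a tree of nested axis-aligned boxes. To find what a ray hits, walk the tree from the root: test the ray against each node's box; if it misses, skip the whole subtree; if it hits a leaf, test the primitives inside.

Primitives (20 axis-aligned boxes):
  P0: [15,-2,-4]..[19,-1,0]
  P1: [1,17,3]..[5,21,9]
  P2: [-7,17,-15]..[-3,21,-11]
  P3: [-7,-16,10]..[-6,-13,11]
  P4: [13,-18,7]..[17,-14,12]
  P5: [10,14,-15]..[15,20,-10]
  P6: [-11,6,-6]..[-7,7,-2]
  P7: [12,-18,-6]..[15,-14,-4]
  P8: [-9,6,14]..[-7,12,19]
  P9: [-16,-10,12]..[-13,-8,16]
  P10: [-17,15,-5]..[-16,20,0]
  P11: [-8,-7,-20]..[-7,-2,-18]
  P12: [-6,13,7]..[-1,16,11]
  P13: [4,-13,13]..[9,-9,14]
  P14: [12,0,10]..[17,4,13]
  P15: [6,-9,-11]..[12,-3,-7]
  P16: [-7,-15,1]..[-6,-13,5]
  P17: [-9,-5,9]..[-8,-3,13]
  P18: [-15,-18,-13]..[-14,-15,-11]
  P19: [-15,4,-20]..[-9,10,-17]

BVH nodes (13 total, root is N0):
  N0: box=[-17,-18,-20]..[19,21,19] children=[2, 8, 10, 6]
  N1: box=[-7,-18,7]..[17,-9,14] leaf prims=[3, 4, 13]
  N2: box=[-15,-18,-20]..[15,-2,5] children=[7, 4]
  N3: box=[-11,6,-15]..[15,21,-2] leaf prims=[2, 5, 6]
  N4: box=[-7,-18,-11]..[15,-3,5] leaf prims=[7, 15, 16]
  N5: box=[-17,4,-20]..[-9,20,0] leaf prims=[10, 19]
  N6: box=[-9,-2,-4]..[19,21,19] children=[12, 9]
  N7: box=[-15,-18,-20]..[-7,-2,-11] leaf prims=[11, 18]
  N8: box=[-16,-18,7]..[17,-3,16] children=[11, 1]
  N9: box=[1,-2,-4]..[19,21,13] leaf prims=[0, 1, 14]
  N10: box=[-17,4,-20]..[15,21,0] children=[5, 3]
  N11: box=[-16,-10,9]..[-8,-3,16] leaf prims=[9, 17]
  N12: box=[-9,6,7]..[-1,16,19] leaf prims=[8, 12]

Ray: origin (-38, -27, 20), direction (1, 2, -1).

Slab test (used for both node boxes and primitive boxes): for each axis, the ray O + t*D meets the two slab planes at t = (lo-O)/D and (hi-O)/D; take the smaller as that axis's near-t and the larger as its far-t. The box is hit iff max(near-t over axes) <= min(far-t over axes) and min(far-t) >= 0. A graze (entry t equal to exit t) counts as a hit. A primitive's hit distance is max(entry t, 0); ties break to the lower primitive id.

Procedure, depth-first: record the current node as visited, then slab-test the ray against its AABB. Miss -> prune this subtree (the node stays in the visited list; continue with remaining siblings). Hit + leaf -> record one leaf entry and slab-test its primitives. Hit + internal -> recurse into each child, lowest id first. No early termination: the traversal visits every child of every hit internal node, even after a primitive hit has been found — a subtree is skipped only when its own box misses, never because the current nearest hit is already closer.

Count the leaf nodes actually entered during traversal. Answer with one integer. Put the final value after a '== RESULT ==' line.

Walk:
N0 x:[21,57] y:[9/2,24] z:[1,40] -> hit [21,24], descend [2, 6, 8, 10]
  N2 x:[23,53] y:[9/2,25/2] z:[15,40] -> miss, prune
  N6 x:[29,57] y:[25/2,24] z:[1,24] -> miss, prune
  N8 x:[22,55] y:[9/2,12] z:[4,13] -> miss, prune
  N10 x:[21,53] y:[31/2,24] z:[20,40] -> hit [21,24], descend [3, 5]
    N3 x:[27,53] y:[33/2,24] z:[22,35] -> miss, prune
    N5 x:[21,29] y:[31/2,47/2] z:[20,40] -> hit [21,47/2] leaf, test {P10@t=21, P19(miss)}

Visited [0, 2, 6, 8, 10, 3, 5]. Tests: 7 box, 1 leaf. Nearest: P10.

== RESULT ==
1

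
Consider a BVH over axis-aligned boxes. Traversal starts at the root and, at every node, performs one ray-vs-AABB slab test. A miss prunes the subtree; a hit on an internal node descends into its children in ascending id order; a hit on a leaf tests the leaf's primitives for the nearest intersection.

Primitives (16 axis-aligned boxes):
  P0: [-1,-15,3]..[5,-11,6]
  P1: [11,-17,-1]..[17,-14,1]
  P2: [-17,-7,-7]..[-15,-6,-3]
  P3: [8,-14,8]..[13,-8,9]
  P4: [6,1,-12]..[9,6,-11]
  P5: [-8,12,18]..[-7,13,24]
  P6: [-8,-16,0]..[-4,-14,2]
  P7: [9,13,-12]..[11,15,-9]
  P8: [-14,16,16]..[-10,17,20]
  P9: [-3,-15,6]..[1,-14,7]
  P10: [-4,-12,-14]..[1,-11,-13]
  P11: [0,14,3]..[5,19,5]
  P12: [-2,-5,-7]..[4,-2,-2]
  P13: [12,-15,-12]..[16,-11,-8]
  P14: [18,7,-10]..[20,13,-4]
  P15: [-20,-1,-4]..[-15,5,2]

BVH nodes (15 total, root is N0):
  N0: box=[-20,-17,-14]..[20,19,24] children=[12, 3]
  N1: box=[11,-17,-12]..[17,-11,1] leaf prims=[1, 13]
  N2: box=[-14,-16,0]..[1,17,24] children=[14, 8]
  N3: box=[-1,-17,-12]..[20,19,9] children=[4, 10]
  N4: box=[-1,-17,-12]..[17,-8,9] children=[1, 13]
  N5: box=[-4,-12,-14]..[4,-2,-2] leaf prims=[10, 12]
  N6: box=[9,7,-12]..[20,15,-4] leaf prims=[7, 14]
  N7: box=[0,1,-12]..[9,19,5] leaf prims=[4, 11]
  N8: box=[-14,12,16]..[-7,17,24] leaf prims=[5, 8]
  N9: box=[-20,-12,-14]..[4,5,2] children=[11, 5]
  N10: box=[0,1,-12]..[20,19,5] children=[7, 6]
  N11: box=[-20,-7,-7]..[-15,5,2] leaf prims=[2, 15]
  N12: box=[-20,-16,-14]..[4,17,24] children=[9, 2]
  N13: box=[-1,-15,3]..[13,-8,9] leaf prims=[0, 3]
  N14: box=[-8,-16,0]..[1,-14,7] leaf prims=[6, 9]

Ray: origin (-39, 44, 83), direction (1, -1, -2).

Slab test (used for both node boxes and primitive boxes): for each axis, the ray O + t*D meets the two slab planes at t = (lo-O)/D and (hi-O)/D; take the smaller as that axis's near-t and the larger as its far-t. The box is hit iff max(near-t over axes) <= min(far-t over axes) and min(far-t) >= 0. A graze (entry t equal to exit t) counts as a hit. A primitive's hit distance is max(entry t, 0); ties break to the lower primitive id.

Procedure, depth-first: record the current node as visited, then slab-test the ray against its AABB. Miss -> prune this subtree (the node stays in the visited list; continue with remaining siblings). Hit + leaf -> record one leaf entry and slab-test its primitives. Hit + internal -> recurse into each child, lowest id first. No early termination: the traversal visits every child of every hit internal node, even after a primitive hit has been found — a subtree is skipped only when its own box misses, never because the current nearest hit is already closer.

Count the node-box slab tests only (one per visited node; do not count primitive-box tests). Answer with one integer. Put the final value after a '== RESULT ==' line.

Traverse from the root:
N0 x:[19,59] y:[25,61] z:[59/2,97/2] -> hit [59/2,97/2], descend [3, 12]
  N3 x:[38,59] y:[25,61] z:[37,95/2] -> hit [38,95/2], descend [4, 10]
    N4 x:[38,56] y:[52,61] z:[37,95/2] -> miss, prune
    N10 x:[39,59] y:[25,43] z:[39,95/2] -> hit [39,43], descend [6, 7]
      N6 x:[48,59] y:[29,37] z:[87/2,95/2] -> miss, prune
      N7 x:[39,48] y:[25,43] z:[39,95/2] -> hit [39,43] leaf, test {P4(miss), P11(miss)}
  N12 x:[19,43] y:[27,60] z:[59/2,97/2] -> hit [59/2,43], descend [2, 9]
    N2 x:[25,40] y:[27,60] z:[59/2,83/2] -> hit [59/2,40], descend [8, 14]
      N8 x:[25,32] y:[27,32] z:[59/2,67/2] -> hit [59/2,32] leaf, test {P5@t=31, P8(miss)}
      N14 x:[31,40] y:[58,60] z:[38,83/2] -> miss, prune
    N9 x:[19,43] y:[39,56] z:[81/2,97/2] -> hit [81/2,43], descend [5, 11]
      N5 x:[35,43] y:[46,56] z:[85/2,97/2] -> miss, prune
      N11 x:[19,24] y:[39,51] z:[81/2,45] -> miss, prune

order=[0, 3, 4, 10, 6, 7, 12, 2, 8, 14, 9, 5, 11]  |boxes|=13  |leaves|=2  hit=P5

== RESULT ==
13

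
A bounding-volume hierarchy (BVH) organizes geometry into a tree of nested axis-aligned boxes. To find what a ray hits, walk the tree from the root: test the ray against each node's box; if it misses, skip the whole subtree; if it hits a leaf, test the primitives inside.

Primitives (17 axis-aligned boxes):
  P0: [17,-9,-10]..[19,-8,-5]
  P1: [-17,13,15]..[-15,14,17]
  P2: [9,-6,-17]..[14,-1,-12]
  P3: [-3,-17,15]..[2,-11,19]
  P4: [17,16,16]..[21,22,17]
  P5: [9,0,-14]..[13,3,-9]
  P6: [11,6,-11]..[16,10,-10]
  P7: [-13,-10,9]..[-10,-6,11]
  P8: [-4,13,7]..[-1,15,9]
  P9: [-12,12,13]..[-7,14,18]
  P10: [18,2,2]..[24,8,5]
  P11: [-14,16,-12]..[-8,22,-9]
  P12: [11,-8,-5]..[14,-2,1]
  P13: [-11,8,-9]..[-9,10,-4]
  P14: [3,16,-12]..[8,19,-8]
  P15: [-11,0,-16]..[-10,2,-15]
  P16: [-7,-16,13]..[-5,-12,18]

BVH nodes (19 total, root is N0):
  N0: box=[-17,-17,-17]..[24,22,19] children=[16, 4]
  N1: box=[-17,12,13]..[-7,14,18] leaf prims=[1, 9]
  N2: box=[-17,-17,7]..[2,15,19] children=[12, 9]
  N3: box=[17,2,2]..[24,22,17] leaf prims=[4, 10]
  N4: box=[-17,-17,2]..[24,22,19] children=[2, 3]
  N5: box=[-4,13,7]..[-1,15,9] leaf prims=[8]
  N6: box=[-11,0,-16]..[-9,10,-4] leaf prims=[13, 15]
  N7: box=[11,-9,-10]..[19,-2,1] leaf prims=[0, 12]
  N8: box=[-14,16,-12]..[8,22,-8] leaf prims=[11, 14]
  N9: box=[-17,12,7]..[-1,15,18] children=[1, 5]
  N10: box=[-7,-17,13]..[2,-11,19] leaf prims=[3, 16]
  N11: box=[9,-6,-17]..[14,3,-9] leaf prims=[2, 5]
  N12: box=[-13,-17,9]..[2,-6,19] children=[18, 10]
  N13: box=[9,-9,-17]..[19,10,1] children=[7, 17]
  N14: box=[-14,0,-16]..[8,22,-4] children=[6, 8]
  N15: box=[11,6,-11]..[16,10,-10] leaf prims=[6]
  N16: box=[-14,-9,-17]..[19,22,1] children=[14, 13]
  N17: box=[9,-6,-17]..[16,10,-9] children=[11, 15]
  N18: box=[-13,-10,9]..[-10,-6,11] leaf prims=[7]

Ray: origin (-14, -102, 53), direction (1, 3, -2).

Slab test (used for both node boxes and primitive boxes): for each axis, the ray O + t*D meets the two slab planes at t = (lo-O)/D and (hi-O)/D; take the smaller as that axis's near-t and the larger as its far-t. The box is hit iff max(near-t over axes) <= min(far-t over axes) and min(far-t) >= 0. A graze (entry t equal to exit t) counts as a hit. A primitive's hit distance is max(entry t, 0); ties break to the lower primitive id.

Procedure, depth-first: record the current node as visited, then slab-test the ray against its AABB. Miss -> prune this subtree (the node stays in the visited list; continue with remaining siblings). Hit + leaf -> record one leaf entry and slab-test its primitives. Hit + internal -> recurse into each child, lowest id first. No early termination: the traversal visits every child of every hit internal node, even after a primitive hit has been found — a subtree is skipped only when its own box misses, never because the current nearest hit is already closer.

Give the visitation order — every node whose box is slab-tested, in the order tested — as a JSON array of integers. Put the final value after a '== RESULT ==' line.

Trace the traversal:
N0 x:[-3,38] y:[85/3,124/3] z:[17,35] -> hit [85/3,35], descend [4, 16]
  N4 x:[-3,38] y:[85/3,124/3] z:[17,51/2] -> miss, prune
  N16 x:[0,33] y:[31,124/3] z:[26,35] -> hit [31,33], descend [13, 14]
    N13 x:[23,33] y:[31,112/3] z:[26,35] -> hit [31,33], descend [7, 17]
      N7 x:[25,33] y:[31,100/3] z:[26,63/2] -> hit [31,63/2] leaf, test {P0@t=31, P12(miss)}
      N17 x:[23,30] y:[32,112/3] z:[31,35] -> miss, prune
    N14 x:[0,22] y:[34,124/3] z:[57/2,69/2] -> miss, prune

Summary -> nodes [0, 4, 16, 13, 7, 17, 14]; box-tests=7; leaf-entries=1; first=P0

== RESULT ==
[0, 4, 16, 13, 7, 17, 14]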